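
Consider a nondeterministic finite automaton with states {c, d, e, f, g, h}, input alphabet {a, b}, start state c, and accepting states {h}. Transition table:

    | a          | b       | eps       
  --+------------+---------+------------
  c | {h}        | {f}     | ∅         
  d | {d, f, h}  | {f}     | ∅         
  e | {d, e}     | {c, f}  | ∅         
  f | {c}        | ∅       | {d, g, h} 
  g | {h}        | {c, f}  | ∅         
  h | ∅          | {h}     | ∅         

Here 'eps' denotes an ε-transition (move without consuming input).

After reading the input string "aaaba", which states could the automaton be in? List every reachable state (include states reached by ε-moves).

∅

Start in {c}.
Read 'a': c→{h}; now {h}.
Read 'a': h→∅; now ∅.
The set is empty and remains empty for the remaining 3 symbols.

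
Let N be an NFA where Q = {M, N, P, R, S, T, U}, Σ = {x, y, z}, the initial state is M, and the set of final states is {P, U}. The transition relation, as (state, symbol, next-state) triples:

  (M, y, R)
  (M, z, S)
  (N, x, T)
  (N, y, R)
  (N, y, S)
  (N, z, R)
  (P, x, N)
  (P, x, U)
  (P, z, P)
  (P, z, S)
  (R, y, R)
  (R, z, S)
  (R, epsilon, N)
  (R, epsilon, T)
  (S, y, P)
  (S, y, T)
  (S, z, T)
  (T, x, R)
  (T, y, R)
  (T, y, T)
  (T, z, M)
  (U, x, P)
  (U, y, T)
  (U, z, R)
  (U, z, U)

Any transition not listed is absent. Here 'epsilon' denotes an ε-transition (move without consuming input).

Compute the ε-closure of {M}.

{M}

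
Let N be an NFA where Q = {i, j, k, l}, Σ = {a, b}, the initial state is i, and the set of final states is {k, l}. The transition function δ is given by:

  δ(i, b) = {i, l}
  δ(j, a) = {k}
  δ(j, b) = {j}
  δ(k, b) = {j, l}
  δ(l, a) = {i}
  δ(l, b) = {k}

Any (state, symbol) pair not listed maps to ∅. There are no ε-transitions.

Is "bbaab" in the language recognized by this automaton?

Start in {i}.
Read 'b': {i} → {i, l}.
Read 'b': {i, l} → {i, k, l}.
Read 'a': {i, k, l} → {i}.
Read 'a': {i} → ∅.
The set is empty and remains empty for the remaining 1 symbol.
The final set ∅ contains no accepting state.

No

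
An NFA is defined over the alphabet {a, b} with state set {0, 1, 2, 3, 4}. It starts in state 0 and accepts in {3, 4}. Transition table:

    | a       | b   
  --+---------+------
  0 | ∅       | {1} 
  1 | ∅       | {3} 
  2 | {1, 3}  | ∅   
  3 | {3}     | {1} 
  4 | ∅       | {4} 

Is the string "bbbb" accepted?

Yes

Start in {0}.
Read 'b': {0} → {1}.
Read 'b': {1} → {3}.
Read 'b': {3} → {1}.
Read 'b': {1} → {3}.
The final set {3} contains the accepting state 3.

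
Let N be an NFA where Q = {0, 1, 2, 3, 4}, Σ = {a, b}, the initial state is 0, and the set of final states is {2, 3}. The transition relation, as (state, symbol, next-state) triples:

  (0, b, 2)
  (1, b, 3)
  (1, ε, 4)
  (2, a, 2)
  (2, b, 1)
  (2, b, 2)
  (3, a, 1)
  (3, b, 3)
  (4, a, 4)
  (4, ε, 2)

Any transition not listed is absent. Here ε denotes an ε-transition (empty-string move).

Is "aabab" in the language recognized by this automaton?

No

Start in {0}.
Read 'a': 0→∅; now ∅.
The set is empty and remains empty for the remaining 4 symbols.
The final set ∅ contains no accepting state.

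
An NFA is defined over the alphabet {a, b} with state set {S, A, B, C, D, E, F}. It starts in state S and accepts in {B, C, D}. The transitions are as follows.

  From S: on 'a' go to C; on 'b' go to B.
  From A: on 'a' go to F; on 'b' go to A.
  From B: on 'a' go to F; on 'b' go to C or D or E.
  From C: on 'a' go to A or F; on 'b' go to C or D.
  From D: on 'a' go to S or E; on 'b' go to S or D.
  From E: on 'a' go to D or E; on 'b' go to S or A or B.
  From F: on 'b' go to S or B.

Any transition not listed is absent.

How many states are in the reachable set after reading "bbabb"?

6

Start in {S}.
Read 'b': {S} → {B}.
Read 'b': {B} → {C, D, E}.
Read 'a': {C, D, E} → {S, A, D, E, F}.
Read 'b': {S, A, D, E, F} → {S, A, B, D}.
Read 'b': {S, A, B, D} → {S, A, B, C, D, E}.
That set has 6 states.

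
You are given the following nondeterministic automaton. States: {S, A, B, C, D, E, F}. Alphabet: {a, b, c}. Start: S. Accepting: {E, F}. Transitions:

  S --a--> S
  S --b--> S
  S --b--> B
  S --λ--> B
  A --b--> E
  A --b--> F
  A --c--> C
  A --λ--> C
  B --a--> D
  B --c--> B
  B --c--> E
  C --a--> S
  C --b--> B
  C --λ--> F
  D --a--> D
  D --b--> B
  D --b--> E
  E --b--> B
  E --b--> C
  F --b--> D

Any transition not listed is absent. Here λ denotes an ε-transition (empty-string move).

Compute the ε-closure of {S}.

Begin with {S}.
ε-move S → B; add B.

{S, B}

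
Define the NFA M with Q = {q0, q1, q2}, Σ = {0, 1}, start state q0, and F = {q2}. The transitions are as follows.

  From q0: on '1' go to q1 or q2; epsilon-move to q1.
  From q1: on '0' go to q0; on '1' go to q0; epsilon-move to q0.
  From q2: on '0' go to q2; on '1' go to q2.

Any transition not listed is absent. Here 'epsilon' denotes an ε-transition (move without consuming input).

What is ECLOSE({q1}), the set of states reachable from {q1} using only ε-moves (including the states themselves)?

{q0, q1}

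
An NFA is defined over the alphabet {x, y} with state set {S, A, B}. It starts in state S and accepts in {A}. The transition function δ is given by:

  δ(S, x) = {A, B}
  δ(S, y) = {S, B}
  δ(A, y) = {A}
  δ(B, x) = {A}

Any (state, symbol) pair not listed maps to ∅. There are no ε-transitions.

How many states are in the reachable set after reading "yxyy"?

1

Start in {S}.
Read 'y': {S} → {S, B}.
Read 'x': {S, B} → {A, B}.
Read 'y': {A, B} → {A}.
Read 'y': {A} → {A}.
That set has 1 state.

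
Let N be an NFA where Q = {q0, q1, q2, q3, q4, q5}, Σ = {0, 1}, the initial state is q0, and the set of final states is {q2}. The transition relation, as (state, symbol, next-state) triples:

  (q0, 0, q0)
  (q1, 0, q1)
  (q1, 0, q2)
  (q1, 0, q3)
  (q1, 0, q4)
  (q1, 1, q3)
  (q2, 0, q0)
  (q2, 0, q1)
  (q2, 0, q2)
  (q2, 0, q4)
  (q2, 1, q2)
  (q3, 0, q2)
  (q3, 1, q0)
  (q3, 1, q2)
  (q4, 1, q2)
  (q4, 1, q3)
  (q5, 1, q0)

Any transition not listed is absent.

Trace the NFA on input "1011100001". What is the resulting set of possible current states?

∅

Start in {q0}.
Read '1': q0→∅; now ∅.
The set is empty and remains empty for the remaining 9 symbols.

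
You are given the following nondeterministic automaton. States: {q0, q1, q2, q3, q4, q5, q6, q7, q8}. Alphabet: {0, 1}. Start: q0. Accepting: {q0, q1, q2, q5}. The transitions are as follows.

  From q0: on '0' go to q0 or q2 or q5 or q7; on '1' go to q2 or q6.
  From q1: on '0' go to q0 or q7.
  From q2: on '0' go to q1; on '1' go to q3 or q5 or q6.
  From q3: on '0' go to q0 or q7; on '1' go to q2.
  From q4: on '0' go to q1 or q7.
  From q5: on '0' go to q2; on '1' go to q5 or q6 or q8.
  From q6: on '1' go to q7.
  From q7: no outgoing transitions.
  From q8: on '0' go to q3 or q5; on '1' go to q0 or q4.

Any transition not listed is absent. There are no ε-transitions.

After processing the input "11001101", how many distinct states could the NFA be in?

5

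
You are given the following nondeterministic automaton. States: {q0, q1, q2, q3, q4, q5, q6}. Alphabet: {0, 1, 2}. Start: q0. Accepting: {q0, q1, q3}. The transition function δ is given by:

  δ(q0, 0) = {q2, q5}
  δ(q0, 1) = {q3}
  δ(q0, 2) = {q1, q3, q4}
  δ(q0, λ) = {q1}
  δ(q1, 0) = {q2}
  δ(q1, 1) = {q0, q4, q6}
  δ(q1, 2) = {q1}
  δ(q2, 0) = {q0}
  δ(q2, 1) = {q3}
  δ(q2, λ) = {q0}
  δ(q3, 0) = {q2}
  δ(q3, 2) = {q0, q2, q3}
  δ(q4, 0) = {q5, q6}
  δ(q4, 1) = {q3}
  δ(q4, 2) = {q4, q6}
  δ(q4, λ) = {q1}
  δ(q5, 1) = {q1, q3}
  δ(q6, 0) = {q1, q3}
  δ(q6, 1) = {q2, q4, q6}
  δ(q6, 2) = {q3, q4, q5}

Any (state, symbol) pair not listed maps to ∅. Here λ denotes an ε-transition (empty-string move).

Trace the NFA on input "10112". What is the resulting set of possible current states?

Start: ε-closure({q0}) = {q0, q1}.
Read '1': q0→{q3}, q1→{q0, q4, q6}; union {q0, q3, q4, q6}; ε-closure = {q0, q1, q3, q4, q6}.
Read '0': q0→{q2, q5}, q1→{q2}, q3→{q2}, q4→{q5, q6}, q6→{q1, q3}; union {q1, q2, q3, q5, q6}; ε-closure = {q0, q1, q2, q3, q5, q6}.
Read '1': q0→{q3}, q1→{q0, q4, q6}, q2→{q3}, q3→∅, q5→{q1, q3}, q6→{q2, q4, q6}; now {q0, q1, q2, q3, q4, q6}.
Read '1': q0→{q3}, q1→{q0, q4, q6}, q2→{q3}, q3→∅, q4→{q3}, q6→{q2, q4, q6}; union {q0, q2, q3, q4, q6}; ε-closure = {q0, q1, q2, q3, q4, q6}.
Read '2': q0→{q1, q3, q4}, q1→{q1}, q2→∅, q3→{q0, q2, q3}, q4→{q4, q6}, q6→{q3, q4, q5}; now {q0, q1, q2, q3, q4, q5, q6}.

{q0, q1, q2, q3, q4, q5, q6}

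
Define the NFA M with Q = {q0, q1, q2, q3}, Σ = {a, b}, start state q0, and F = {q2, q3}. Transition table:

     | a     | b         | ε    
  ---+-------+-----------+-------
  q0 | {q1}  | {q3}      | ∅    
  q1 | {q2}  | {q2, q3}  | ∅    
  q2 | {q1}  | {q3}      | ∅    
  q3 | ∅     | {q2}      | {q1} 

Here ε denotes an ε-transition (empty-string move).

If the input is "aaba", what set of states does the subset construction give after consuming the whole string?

{q2}

Start in {q0}.
Read 'a': {q0} → {q1}.
Read 'a': {q1} → {q2}.
Read 'b': {q2} → {q1, q3}.
Read 'a': {q1, q3} → {q2}.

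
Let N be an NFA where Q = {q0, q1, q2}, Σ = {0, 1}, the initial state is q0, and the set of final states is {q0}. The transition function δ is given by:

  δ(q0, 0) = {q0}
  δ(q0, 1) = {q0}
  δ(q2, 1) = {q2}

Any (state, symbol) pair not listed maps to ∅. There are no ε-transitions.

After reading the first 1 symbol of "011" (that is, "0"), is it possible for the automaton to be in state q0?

Yes

Start in {q0}.
Read '0': q0→{q0}; now {q0}.
State q0 is in {q0}.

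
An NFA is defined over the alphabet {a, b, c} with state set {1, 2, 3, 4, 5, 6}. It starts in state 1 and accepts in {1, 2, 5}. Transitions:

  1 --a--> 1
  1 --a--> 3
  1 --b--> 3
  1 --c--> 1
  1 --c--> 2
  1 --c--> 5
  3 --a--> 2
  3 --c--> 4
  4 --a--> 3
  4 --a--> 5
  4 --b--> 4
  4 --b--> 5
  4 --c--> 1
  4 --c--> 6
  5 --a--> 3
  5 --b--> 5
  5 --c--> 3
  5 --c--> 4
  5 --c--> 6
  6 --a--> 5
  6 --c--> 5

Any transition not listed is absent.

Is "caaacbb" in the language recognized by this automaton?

Start in {1}.
Read 'c': 1→{1, 2, 5}; now {1, 2, 5}.
Read 'a': 1→{1, 3}, 2→∅, 5→{3}; now {1, 3}.
Read 'a': 1→{1, 3}, 3→{2}; now {1, 2, 3}.
Read 'a': 1→{1, 3}, 2→∅, 3→{2}; now {1, 2, 3}.
Read 'c': 1→{1, 2, 5}, 2→∅, 3→{4}; now {1, 2, 4, 5}.
Read 'b': 1→{3}, 2→∅, 4→{4, 5}, 5→{5}; now {3, 4, 5}.
Read 'b': 3→∅, 4→{4, 5}, 5→{5}; now {4, 5}.
The final set {4, 5} contains the accepting state 5.

Yes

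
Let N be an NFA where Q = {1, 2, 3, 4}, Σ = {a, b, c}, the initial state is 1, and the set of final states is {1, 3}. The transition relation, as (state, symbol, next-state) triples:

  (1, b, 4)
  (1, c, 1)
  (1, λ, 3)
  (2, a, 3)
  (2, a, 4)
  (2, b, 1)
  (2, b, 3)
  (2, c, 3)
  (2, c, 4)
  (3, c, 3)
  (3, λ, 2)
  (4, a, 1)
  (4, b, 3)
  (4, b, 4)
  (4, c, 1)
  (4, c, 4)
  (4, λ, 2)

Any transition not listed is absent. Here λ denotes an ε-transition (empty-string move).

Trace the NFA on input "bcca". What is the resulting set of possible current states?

{1, 2, 3, 4}

Start: ε-closure({1}) = {1, 2, 3}.
Read 'b': 1→{4}, 2→{1, 3}, 3→∅; union {1, 3, 4}; ε-closure = {1, 2, 3, 4}.
Read 'c': 1→{1}, 2→{3, 4}, 3→{3}, 4→{1, 4}; union {1, 3, 4}; ε-closure = {1, 2, 3, 4}.
Read 'c': 1→{1}, 2→{3, 4}, 3→{3}, 4→{1, 4}; union {1, 3, 4}; ε-closure = {1, 2, 3, 4}.
Read 'a': 1→∅, 2→{3, 4}, 3→∅, 4→{1}; union {1, 3, 4}; ε-closure = {1, 2, 3, 4}.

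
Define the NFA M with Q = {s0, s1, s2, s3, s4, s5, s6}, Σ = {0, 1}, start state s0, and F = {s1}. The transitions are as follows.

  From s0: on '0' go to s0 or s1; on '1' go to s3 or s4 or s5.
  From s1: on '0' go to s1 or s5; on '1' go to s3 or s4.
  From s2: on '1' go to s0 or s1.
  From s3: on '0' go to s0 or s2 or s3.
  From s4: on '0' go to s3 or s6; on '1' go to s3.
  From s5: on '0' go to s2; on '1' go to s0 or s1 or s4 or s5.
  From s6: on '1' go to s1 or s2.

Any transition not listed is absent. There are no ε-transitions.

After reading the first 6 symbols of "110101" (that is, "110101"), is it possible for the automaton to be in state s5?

Yes

Start in {s0}.
Read '1': s0→{s3, s4, s5}; now {s3, s4, s5}.
Read '1': s3→∅, s4→{s3}, s5→{s0, s1, s4, s5}; now {s0, s1, s3, s4, s5}.
Read '0': s0→{s0, s1}, s1→{s1, s5}, s3→{s0, s2, s3}, s4→{s3, s6}, s5→{s2}; now {s0, s1, s2, s3, s5, s6}.
Read '1': s0→{s3, s4, s5}, s1→{s3, s4}, s2→{s0, s1}, s3→∅, s5→{s0, s1, s4, s5}, s6→{s1, s2}; now {s0, s1, s2, s3, s4, s5}.
Read '0': s0→{s0, s1}, s1→{s1, s5}, s2→∅, s3→{s0, s2, s3}, s4→{s3, s6}, s5→{s2}; now {s0, s1, s2, s3, s5, s6}.
Read '1': s0→{s3, s4, s5}, s1→{s3, s4}, s2→{s0, s1}, s3→∅, s5→{s0, s1, s4, s5}, s6→{s1, s2}; now {s0, s1, s2, s3, s4, s5}.
State s5 is in {s0, s1, s2, s3, s4, s5}.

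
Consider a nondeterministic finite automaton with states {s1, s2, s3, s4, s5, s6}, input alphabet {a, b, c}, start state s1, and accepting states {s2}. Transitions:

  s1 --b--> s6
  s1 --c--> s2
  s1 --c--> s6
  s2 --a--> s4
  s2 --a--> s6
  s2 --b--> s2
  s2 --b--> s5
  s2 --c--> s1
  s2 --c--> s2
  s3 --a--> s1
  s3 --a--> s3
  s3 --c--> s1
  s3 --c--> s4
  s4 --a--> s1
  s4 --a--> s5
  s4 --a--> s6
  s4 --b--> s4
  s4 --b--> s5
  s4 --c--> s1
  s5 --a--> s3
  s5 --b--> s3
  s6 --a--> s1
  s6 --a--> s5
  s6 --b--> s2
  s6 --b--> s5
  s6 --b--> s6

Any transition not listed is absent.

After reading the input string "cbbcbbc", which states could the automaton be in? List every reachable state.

Start in {s1}.
Read 'c': {s1} → {s2, s6}.
Read 'b': {s2, s6} → {s2, s5, s6}.
Read 'b': {s2, s5, s6} → {s2, s3, s5, s6}.
Read 'c': {s2, s3, s5, s6} → {s1, s2, s4}.
Read 'b': {s1, s2, s4} → {s2, s4, s5, s6}.
Read 'b': {s2, s4, s5, s6} → {s2, s3, s4, s5, s6}.
Read 'c': {s2, s3, s4, s5, s6} → {s1, s2, s4}.

{s1, s2, s4}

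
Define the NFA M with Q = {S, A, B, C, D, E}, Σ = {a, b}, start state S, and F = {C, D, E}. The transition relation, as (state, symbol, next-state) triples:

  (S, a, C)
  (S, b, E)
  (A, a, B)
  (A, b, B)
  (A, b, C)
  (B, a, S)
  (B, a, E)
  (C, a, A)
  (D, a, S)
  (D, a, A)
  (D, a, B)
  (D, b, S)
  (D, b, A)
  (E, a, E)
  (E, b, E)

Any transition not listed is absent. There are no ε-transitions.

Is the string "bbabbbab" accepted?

Start in {S}.
Read 'b': {S} → {E}.
Read 'b': {E} → {E}.
Read 'a': {E} → {E}.
Read 'b': {E} → {E}.
Read 'b': {E} → {E}.
Read 'b': {E} → {E}.
Read 'a': {E} → {E}.
Read 'b': {E} → {E}.
The final set {E} contains the accepting state E.

Yes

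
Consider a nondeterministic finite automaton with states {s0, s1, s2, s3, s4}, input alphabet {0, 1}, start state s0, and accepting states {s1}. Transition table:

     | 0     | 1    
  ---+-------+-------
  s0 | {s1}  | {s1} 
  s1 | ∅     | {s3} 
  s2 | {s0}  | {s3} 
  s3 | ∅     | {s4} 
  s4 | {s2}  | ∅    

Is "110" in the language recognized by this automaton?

No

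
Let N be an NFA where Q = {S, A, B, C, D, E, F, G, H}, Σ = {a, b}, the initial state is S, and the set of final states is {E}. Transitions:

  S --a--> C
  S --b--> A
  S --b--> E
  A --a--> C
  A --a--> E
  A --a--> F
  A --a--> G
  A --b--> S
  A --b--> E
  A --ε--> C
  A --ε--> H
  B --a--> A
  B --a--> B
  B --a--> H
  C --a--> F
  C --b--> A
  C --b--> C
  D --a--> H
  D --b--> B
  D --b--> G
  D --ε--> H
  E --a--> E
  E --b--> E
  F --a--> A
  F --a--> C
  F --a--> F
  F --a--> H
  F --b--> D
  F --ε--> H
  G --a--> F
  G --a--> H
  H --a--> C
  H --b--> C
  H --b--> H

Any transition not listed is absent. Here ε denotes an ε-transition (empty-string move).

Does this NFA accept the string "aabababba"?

Start in {S}.
Read 'a': {S} → {C}.
Read 'a': {C} → {F, H}.
Read 'b': {F, H} → {C, D, H}.
Read 'a': {C, D, H} → {C, F, H}.
Read 'b': {C, F, H} → {A, C, D, H}.
Read 'a': {A, C, D, H} → {C, E, F, G, H}.
Read 'b': {C, E, F, G, H} → {A, C, D, E, H}.
Read 'b': {A, C, D, E, H} → {S, A, B, C, E, G, H}.
Read 'a': {S, A, B, C, E, G, H} → {A, B, C, E, F, G, H}.
The final set {A, B, C, E, F, G, H} contains the accepting state E.

Yes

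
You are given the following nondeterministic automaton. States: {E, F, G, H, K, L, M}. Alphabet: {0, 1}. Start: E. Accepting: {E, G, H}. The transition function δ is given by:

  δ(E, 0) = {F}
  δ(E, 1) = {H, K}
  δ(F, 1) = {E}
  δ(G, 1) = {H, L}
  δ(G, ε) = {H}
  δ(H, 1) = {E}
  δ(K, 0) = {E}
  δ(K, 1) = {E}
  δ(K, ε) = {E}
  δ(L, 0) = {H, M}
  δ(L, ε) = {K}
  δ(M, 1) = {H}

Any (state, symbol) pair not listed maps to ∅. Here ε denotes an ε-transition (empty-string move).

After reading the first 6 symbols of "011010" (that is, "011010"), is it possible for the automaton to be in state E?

Yes

Start in {E}.
Read '0': E→{F}; now {F}.
Read '1': F→{E}; now {E}.
Read '1': E→{H, K}; union {H, K}; ε-closure = {E, H, K}.
Read '0': E→{F}, H→∅, K→{E}; now {E, F}.
Read '1': E→{H, K}, F→{E}; now {E, H, K}.
Read '0': E→{F}, H→∅, K→{E}; now {E, F}.
State E is in {E, F}.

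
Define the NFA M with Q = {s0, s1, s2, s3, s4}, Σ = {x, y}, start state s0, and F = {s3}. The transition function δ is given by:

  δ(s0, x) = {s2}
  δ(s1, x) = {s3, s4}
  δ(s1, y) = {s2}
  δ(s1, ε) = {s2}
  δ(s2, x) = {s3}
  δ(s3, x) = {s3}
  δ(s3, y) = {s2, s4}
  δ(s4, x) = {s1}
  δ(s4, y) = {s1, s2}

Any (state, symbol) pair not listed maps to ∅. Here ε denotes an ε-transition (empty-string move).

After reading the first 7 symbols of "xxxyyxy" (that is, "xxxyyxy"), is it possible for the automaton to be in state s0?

No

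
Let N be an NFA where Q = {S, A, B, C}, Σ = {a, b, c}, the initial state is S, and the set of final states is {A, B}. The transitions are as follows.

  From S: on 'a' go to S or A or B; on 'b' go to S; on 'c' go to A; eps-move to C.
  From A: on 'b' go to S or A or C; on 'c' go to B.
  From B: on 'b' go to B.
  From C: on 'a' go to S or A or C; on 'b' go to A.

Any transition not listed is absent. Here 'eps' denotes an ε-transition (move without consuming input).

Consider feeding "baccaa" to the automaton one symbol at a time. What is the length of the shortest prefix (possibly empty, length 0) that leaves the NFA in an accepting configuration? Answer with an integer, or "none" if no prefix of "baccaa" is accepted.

Start: ε-closure({S}) = {S, C}.
Read 'b': {S, C} → {S, A, C}.
None of the earlier sets intersect F, but {S, A, C} does.

1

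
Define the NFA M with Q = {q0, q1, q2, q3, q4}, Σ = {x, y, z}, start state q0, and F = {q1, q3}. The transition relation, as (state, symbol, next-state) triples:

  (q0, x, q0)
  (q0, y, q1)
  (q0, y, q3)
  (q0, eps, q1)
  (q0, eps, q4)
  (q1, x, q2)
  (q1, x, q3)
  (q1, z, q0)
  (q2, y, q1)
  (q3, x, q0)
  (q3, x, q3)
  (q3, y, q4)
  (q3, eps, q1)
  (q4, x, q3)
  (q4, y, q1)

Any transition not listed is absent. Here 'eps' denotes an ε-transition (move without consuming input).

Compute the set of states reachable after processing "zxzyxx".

Start: ε-closure({q0}) = {q0, q1, q4}.
Read 'z': q0→∅, q1→{q0}, q4→∅; union {q0}; ε-closure = {q0, q1, q4}.
Read 'x': q0→{q0}, q1→{q2, q3}, q4→{q3}; union {q0, q2, q3}; ε-closure = {q0, q1, q2, q3, q4}.
Read 'z': q0→∅, q1→{q0}, q2→∅, q3→∅, q4→∅; union {q0}; ε-closure = {q0, q1, q4}.
Read 'y': q0→{q1, q3}, q1→∅, q4→{q1}; now {q1, q3}.
Read 'x': q1→{q2, q3}, q3→{q0, q3}; union {q0, q2, q3}; ε-closure = {q0, q1, q2, q3, q4}.
Read 'x': q0→{q0}, q1→{q2, q3}, q2→∅, q3→{q0, q3}, q4→{q3}; union {q0, q2, q3}; ε-closure = {q0, q1, q2, q3, q4}.

{q0, q1, q2, q3, q4}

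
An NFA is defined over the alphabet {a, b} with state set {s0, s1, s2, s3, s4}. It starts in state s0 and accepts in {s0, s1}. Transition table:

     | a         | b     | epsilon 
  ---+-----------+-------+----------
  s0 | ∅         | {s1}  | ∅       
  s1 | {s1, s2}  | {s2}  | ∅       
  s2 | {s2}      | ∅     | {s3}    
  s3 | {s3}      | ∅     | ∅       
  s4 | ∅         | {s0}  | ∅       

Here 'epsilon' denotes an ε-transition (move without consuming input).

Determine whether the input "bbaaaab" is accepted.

No

Start in {s0}.
Read 'b': s0→{s1}; now {s1}.
Read 'b': s1→{s2}; union {s2}; ε-closure = {s2, s3}.
Read 'a': s2→{s2}, s3→{s3}; now {s2, s3}.
Read 'a': s2→{s2}, s3→{s3}; now {s2, s3}.
Read 'a': s2→{s2}, s3→{s3}; now {s2, s3}.
Read 'a': s2→{s2}, s3→{s3}; now {s2, s3}.
Read 'b': s2→∅, s3→∅; now ∅.
The final set ∅ contains no accepting state.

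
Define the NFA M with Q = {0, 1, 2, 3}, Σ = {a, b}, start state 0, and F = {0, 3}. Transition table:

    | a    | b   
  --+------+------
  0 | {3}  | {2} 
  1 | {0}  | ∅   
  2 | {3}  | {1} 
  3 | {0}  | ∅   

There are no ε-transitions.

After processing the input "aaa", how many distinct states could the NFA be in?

Start in {0}.
Read 'a': 0→{3}; now {3}.
Read 'a': 3→{0}; now {0}.
Read 'a': 0→{3}; now {3}.
That set has 1 state.

1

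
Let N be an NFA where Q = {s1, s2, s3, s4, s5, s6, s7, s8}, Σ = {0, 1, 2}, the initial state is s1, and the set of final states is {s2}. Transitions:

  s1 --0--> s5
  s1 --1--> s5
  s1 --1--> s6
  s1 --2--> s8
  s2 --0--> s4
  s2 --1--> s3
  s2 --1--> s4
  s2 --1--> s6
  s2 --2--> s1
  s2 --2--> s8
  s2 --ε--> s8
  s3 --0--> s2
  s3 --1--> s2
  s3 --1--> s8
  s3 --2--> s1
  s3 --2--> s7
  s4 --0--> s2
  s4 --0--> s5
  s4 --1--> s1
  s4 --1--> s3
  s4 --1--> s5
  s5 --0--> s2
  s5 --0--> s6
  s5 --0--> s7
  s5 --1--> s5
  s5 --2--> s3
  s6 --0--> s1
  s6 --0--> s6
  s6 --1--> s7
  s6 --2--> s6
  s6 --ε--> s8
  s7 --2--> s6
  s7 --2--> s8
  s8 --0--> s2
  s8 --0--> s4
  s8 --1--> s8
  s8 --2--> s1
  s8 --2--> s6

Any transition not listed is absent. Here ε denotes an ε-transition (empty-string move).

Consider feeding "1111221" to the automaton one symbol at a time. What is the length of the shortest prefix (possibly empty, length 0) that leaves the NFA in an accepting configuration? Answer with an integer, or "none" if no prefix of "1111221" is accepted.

none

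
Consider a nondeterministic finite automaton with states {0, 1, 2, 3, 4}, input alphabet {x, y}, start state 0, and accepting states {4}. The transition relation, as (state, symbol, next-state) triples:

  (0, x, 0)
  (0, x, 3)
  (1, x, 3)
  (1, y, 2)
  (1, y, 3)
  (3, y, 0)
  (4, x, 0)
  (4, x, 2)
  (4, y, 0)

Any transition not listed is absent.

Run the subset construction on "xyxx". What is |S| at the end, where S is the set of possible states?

2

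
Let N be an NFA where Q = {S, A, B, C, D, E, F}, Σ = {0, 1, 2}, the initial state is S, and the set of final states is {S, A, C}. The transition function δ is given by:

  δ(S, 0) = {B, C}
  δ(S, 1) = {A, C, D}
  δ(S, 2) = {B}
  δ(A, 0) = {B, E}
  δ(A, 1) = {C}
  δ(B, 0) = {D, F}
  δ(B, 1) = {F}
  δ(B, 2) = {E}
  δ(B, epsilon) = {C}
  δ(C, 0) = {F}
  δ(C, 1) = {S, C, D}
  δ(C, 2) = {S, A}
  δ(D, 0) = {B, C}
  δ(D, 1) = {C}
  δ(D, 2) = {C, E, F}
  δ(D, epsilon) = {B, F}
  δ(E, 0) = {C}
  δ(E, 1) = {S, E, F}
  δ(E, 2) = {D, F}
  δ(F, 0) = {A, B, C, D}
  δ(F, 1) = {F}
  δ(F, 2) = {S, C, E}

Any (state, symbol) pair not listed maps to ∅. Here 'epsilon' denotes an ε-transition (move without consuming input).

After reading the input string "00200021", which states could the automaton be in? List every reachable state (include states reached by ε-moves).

{S, A, B, C, D, E, F}

Start in {S}.
Read '0': {S} → {B, C}.
Read '0': {B, C} → {B, C, D, F}.
Read '2': {B, C, D, F} → {S, A, C, E, F}.
Read '0': {S, A, C, E, F} → {A, B, C, D, E, F}.
Read '0': {A, B, C, D, E, F} → {A, B, C, D, E, F}.
Read '0': {A, B, C, D, E, F} → {A, B, C, D, E, F}.
Read '2': {A, B, C, D, E, F} → {S, A, B, C, D, E, F}.
Read '1': {S, A, B, C, D, E, F} → {S, A, B, C, D, E, F}.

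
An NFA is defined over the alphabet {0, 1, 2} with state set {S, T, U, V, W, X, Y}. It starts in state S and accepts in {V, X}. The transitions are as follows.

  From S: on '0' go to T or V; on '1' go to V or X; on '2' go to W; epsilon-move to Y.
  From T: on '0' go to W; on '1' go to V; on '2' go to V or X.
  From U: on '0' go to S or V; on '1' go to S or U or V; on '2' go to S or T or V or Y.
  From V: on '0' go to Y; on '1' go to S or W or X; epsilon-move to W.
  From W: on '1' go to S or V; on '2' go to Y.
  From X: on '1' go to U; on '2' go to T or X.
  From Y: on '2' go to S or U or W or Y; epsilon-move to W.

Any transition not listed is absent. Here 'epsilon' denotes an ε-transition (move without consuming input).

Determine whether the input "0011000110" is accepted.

Start: ε-closure({S}) = {S, W, Y}.
Read '0': {S, W, Y} → {T, V, W}.
Read '0': {T, V, W} → {W, Y}.
Read '1': {W, Y} → {S, V, W, Y}.
Read '1': {S, V, W, Y} → {S, V, W, X, Y}.
Read '0': {S, V, W, X, Y} → {T, V, W, Y}.
Read '0': {T, V, W, Y} → {W, Y}.
Read '0': {W, Y} → ∅.
The set is empty and remains empty for the remaining 3 symbols.
The final set ∅ contains no accepting state.

No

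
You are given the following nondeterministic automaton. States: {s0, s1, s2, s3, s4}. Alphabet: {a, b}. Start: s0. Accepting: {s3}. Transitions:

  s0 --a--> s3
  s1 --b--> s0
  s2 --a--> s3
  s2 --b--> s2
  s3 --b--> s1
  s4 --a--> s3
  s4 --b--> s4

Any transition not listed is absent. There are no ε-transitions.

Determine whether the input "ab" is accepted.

Start in {s0}.
Read 'a': {s0} → {s3}.
Read 'b': {s3} → {s1}.
The final set {s1} contains no accepting state.

No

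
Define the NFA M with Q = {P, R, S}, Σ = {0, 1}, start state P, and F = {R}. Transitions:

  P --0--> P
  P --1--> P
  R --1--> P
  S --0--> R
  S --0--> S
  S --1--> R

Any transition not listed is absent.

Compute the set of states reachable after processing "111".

{P}

Start in {P}.
Read '1': {P} → {P}.
Read '1': {P} → {P}.
Read '1': {P} → {P}.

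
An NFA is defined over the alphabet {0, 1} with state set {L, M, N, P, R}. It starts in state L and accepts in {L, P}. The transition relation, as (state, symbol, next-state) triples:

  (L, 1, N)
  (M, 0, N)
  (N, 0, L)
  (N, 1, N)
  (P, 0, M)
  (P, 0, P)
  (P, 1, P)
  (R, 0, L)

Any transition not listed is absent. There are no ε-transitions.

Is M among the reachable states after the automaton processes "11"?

No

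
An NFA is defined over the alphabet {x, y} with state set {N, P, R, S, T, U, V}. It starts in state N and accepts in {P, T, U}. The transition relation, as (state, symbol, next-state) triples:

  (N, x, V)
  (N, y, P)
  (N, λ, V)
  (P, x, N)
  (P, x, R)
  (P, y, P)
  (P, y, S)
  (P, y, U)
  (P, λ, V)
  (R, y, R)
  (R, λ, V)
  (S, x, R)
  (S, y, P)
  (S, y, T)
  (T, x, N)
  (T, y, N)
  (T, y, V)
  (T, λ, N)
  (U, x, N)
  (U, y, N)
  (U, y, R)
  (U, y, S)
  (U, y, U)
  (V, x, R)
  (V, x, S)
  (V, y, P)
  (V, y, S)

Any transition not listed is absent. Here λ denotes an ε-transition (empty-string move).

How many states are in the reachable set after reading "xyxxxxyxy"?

Start: ε-closure({N}) = {N, V}.
Read 'x': N→{V}, V→{R, S}; now {R, S, V}.
Read 'y': R→{R}, S→{P, T}, V→{P, S}; union {P, R, S, T}; ε-closure = {N, P, R, S, T, V}.
Read 'x': N→{V}, P→{N, R}, R→∅, S→{R}, T→{N}, V→{R, S}; now {N, R, S, V}.
Read 'x': N→{V}, R→∅, S→{R}, V→{R, S}; now {R, S, V}.
Read 'x': R→∅, S→{R}, V→{R, S}; union {R, S}; ε-closure = {R, S, V}.
Read 'x': R→∅, S→{R}, V→{R, S}; union {R, S}; ε-closure = {R, S, V}.
Read 'y': R→{R}, S→{P, T}, V→{P, S}; union {P, R, S, T}; ε-closure = {N, P, R, S, T, V}.
Read 'x': N→{V}, P→{N, R}, R→∅, S→{R}, T→{N}, V→{R, S}; now {N, R, S, V}.
Read 'y': N→{P}, R→{R}, S→{P, T}, V→{P, S}; union {P, R, S, T}; ε-closure = {N, P, R, S, T, V}.
That set has 6 states.

6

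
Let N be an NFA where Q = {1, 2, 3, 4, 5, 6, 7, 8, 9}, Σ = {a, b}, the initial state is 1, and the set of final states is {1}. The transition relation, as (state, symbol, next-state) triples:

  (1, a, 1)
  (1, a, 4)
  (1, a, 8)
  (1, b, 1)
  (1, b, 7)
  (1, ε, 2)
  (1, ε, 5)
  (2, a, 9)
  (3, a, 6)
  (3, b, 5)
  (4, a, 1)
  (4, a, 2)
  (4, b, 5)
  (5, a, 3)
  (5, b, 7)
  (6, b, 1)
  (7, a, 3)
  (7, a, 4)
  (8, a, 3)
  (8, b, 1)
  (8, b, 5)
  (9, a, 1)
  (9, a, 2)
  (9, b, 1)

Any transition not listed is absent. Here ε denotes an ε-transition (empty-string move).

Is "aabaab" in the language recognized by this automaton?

Yes

Start: ε-closure({1}) = {1, 2, 5}.
Read 'a': {1, 2, 5} → {1, 2, 3, 4, 5, 8, 9}.
Read 'a': {1, 2, 3, 4, 5, 8, 9} → {1, 2, 3, 4, 5, 6, 8, 9}.
Read 'b': {1, 2, 3, 4, 5, 6, 8, 9} → {1, 2, 5, 7}.
Read 'a': {1, 2, 5, 7} → {1, 2, 3, 4, 5, 8, 9}.
Read 'a': {1, 2, 3, 4, 5, 8, 9} → {1, 2, 3, 4, 5, 6, 8, 9}.
Read 'b': {1, 2, 3, 4, 5, 6, 8, 9} → {1, 2, 5, 7}.
The final set {1, 2, 5, 7} contains the accepting state 1.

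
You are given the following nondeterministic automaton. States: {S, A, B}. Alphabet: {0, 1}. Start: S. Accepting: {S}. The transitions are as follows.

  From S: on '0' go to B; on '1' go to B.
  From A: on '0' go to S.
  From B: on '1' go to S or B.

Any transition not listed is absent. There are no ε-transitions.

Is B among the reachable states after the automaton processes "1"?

Start in {S}.
Read '1': {S} → {B}.
State B is in {B}.

Yes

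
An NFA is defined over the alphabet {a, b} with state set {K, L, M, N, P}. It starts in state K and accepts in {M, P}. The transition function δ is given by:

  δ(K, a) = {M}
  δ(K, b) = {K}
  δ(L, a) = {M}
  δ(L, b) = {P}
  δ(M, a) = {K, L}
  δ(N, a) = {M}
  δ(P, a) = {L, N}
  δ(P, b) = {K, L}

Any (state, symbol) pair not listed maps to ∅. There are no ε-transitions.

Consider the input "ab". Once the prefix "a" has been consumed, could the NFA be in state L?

Start in {K}.
Read 'a': K→{M}; now {M}.
State L is not in {M}.

No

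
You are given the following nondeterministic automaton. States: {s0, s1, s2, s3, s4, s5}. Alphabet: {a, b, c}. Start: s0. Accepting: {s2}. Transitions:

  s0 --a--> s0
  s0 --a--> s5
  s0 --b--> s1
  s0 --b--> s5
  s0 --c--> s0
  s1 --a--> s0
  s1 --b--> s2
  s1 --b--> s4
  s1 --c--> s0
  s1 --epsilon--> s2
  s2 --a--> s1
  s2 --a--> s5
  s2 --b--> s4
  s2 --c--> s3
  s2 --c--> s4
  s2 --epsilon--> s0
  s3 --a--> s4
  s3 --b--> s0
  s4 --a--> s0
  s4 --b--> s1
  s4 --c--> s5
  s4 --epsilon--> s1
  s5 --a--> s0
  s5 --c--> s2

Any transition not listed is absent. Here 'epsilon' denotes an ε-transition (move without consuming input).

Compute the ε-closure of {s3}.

Begin with {s3}.
No ε-moves leave this set, so the closure equals the set itself.

{s3}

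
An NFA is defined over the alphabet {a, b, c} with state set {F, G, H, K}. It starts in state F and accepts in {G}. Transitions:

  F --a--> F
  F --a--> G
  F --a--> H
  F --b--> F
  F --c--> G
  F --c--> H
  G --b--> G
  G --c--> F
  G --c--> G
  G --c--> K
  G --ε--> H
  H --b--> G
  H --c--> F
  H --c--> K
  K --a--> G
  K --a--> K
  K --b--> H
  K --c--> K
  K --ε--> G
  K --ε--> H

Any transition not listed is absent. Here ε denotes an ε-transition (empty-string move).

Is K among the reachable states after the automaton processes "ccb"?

Start in {F}.
Read 'c': F→{G, H}; now {G, H}.
Read 'c': G→{F, G, K}, H→{F, K}; union {F, G, K}; ε-closure = {F, G, H, K}.
Read 'b': F→{F}, G→{G}, H→{G}, K→{H}; now {F, G, H}.
State K is not in {F, G, H}.

No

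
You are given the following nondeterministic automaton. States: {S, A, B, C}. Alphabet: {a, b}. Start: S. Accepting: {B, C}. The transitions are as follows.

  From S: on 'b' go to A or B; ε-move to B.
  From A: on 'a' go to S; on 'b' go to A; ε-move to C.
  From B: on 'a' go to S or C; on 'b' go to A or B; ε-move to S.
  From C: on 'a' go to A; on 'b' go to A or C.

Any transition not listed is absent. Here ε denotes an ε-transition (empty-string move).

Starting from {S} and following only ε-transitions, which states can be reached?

Begin with {S}.
ε-move S → B; add B.

{S, B}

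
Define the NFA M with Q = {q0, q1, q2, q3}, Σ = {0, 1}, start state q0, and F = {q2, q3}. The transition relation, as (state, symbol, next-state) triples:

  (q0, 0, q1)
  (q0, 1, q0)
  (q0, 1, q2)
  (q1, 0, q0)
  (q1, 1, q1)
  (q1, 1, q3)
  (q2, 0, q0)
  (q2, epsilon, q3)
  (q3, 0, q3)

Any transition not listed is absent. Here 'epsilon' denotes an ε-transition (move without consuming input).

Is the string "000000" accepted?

No

Start in {q0}.
Read '0': q0→{q1}; now {q1}.
Read '0': q1→{q0}; now {q0}.
Read '0': q0→{q1}; now {q1}.
Read '0': q1→{q0}; now {q0}.
Read '0': q0→{q1}; now {q1}.
Read '0': q1→{q0}; now {q0}.
The final set {q0} contains no accepting state.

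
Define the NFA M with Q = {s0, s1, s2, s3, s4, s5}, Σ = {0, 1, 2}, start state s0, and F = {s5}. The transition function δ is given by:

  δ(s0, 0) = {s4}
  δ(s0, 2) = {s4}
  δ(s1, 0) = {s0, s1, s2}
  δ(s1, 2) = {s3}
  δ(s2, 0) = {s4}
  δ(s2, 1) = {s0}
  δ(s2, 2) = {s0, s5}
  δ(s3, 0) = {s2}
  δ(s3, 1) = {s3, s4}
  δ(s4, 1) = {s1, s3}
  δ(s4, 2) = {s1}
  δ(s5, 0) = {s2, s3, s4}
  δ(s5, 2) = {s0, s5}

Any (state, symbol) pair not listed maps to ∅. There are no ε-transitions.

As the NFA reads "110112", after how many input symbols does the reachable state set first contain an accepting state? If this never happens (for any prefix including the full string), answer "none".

none

Start in {s0}.
Read '1': s0→∅; now ∅.
The set is empty and remains empty for the remaining 5 symbols.
No reachable set along the way intersects F.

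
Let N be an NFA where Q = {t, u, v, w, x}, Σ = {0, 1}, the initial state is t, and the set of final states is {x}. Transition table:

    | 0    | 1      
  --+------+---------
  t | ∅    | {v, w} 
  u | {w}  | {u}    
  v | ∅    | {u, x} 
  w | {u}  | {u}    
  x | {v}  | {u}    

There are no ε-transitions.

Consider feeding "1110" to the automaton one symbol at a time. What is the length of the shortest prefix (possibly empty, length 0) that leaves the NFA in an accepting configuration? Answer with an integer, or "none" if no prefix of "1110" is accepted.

2

Start in {t}.
Read '1': t→{v, w}; now {v, w}.
Read '1': v→{u, x}, w→{u}; now {u, x}.
None of the earlier sets intersect F, but {u, x} does.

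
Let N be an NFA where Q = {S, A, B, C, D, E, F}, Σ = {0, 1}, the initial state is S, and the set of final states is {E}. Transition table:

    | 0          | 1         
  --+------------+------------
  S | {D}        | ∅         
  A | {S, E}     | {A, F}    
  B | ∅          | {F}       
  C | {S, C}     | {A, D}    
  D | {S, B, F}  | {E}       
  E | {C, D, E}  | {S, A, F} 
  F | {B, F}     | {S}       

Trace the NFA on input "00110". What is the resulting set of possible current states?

{D}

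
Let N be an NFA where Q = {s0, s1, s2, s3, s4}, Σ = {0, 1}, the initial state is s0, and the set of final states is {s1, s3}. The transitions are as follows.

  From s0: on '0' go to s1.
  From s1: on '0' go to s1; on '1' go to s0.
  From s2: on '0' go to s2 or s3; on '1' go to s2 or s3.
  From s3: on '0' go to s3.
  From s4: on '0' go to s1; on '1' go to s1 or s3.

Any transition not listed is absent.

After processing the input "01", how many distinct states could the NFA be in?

1

Start in {s0}.
Read '0': s0→{s1}; now {s1}.
Read '1': s1→{s0}; now {s0}.
That set has 1 state.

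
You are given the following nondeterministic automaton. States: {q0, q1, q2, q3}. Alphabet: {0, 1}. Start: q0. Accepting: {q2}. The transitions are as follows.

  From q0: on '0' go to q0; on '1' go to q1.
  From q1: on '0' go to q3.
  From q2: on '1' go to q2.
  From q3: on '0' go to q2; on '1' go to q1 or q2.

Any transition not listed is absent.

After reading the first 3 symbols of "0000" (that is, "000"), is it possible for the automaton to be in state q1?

No

Start in {q0}.
Read '0': q0→{q0}; now {q0}.
Read '0': q0→{q0}; now {q0}.
Read '0': q0→{q0}; now {q0}.
State q1 is not in {q0}.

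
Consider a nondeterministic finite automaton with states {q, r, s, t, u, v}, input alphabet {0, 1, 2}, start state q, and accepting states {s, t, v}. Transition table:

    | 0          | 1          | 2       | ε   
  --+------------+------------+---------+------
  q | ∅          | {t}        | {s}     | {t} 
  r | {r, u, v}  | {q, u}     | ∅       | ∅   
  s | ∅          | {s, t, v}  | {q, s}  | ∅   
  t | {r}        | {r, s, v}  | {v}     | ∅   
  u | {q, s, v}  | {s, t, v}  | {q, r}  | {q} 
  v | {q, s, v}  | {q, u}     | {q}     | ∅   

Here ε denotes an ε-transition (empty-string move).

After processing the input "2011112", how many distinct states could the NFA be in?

Start: ε-closure({q}) = {q, t}.
Read '2': {q, t} → {s, v}.
Read '0': {s, v} → {q, s, t, v}.
Read '1': {q, s, t, v} → {q, r, s, t, u, v}.
Read '1': {q, r, s, t, u, v} → {q, r, s, t, u, v}.
Read '1': {q, r, s, t, u, v} → {q, r, s, t, u, v}.
Read '1': {q, r, s, t, u, v} → {q, r, s, t, u, v}.
Read '2': {q, r, s, t, u, v} → {q, r, s, t, v}.
That set has 5 states.

5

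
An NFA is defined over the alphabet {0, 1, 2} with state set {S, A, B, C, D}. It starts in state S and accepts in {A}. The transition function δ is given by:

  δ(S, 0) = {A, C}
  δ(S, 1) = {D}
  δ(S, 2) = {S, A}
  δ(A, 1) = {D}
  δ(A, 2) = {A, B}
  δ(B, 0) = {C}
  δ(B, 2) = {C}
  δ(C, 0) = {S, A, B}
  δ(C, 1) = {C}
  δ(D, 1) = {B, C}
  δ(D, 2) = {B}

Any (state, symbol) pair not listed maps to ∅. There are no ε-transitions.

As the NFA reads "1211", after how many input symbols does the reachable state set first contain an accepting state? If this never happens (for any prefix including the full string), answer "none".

none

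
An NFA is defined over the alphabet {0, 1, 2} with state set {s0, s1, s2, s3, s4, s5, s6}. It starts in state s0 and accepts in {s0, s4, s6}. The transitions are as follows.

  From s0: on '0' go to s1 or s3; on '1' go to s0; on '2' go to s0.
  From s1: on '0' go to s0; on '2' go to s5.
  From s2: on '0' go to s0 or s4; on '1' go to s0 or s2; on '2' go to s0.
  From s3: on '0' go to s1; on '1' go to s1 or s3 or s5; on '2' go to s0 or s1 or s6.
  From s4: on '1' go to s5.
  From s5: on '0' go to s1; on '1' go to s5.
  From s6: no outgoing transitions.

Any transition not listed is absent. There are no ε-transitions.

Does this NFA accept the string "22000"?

Yes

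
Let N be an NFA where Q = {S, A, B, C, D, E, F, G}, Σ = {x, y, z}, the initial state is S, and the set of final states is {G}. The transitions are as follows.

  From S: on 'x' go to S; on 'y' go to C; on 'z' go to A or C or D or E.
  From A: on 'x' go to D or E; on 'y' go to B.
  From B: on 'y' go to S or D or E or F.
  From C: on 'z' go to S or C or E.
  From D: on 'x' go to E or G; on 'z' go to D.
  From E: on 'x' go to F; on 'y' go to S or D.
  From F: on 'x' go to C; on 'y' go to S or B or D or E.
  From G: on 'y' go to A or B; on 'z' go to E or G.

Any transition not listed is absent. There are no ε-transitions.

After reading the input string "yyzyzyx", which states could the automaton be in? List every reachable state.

Start in {S}.
Read 'y': S→{C}; now {C}.
Read 'y': C→∅; now ∅.
The set is empty and remains empty for the remaining 5 symbols.

∅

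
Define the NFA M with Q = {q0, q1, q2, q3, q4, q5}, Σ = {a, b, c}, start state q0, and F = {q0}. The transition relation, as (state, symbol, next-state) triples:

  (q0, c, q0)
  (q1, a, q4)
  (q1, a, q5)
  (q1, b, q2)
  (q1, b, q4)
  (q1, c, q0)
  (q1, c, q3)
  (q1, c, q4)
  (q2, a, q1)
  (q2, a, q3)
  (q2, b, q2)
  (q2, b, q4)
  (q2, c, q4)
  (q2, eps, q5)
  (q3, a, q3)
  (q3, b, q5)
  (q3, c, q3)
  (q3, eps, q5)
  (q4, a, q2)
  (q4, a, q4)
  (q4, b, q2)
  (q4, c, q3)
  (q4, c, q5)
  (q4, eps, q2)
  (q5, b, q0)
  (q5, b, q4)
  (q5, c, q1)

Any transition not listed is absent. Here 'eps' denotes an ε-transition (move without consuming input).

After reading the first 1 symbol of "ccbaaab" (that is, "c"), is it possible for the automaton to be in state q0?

Start in {q0}.
Read 'c': {q0} → {q0}.
State q0 is in {q0}.

Yes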